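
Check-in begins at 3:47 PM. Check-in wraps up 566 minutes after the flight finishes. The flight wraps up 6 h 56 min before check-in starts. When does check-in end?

6:17 PM

The flight ends at 3:47 PM − 416 min = 8:51 AM.
Check-in ends at 8:51 AM + 566 min = 6:17 PM.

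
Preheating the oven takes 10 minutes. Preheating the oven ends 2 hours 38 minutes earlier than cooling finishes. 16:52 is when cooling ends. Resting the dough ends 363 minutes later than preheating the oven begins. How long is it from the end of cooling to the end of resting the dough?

195 minutes

Preheating the oven ends at 16:52 − 158 min = 14:14.
Preheating the oven starts at 14:14 − 10 min = 14:04.
Resting the dough ends at 14:04 + 363 min = 20:07.
From 16:52 to 20:07 is 195 minutes.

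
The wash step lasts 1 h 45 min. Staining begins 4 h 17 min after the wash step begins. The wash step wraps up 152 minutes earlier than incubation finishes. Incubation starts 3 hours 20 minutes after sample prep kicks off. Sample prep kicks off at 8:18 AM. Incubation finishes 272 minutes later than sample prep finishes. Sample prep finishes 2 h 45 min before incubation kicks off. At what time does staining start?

Incubation starts at 8:18 AM + 200 min = 11:38 AM.
Sample prep ends at 11:38 AM − 165 min = 8:53 AM.
Incubation ends at 8:53 AM + 272 min = 1:25 PM.
The wash step ends at 1:25 PM − 152 min = 10:53 AM.
The wash step starts at 10:53 AM − 105 min = 9:08 AM.
Staining starts at 9:08 AM + 257 min = 1:25 PM.

1:25 PM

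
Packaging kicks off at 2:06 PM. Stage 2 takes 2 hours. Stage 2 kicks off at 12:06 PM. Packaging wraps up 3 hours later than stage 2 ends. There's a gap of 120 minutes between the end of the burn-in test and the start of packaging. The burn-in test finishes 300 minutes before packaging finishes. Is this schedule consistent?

Stage 2 ends at 12:06 PM + 120 min = 2:06 PM.
Packaging ends at 2:06 PM + 180 min = 5:06 PM.
The burn-in test ends at 5:06 PM − 300 min = 12:06 PM.
Packaging starts at 12:06 PM + 120 min = 2:06 PM.
That matches the stated 2:06 PM, so the schedule is consistent.

Yes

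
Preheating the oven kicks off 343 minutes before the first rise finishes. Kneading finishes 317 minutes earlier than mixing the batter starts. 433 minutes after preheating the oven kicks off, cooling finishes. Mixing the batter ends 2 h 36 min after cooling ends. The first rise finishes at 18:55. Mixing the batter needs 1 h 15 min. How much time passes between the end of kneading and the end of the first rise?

Preheating the oven starts at 18:55 − 343 min = 13:12.
Cooling ends at 13:12 + 433 min = 20:25.
Mixing the batter ends at 20:25 + 156 min = 23:01.
Mixing the batter starts at 23:01 − 75 min = 21:46.
Kneading ends at 21:46 − 317 min = 16:29.
From 16:29 to 18:55 is 2 hours 26 minutes.

2 hours 26 minutes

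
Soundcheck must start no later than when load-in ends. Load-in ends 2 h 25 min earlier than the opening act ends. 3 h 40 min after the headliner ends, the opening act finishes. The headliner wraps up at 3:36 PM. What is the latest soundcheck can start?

The opening act ends at 3:36 PM + 220 min = 7:16 PM.
Load-in ends at 7:16 PM − 145 min = 4:51 PM.
Soundcheck is bounded by load-in, so the latest it can start is 4:51 PM.

4:51 PM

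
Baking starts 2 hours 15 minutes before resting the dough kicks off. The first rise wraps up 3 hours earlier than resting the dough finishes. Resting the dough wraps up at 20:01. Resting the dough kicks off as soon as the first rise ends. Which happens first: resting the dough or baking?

The first rise ends at 20:01 − 180 min = 17:01.
So resting the dough starts at 17:01.
Baking starts at 17:01 − 135 min = 14:46.
Resting the dough starts at 17:01 and baking starts at 14:46, so baking is first.

baking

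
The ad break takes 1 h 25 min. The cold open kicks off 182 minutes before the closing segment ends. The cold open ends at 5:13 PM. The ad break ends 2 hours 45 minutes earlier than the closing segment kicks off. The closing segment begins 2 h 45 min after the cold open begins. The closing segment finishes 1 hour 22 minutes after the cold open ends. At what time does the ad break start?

2:08 PM

The closing segment ends at 5:13 PM + 82 min = 6:35 PM.
The cold open starts at 6:35 PM − 182 min = 3:33 PM.
The closing segment starts at 3:33 PM + 165 min = 6:18 PM.
The ad break ends at 6:18 PM − 165 min = 3:33 PM.
The ad break starts at 3:33 PM − 85 min = 2:08 PM.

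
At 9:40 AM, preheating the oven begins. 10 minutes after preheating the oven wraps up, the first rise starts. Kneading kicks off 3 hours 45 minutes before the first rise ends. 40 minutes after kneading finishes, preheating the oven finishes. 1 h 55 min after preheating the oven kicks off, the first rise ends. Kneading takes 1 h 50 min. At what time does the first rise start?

The first rise ends at 9:40 AM + 115 min = 11:35 AM.
Kneading starts at 11:35 AM − 225 min = 7:50 AM.
Kneading ends at 7:50 AM + 110 min = 9:40 AM.
Preheating the oven ends at 9:40 AM + 40 min = 10:20 AM.
The first rise starts at 10:20 AM + 10 min = 10:30 AM.

10:30 AM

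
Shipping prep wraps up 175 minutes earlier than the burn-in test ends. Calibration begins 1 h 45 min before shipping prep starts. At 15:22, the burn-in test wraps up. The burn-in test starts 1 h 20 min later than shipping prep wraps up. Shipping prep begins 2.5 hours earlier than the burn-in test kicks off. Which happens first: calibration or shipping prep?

Shipping prep ends at 15:22 − 175 min = 12:27.
The burn-in test starts at 12:27 + 80 min = 13:47.
Shipping prep starts at 13:47 − 150 min = 11:17.
Calibration starts at 11:17 − 105 min = 09:32.
Calibration starts at 09:32 and shipping prep starts at 11:17, so calibration is first.

calibration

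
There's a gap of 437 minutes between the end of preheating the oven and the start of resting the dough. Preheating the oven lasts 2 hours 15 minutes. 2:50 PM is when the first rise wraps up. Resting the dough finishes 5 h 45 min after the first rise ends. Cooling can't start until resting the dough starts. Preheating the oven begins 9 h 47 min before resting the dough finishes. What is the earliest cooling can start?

Resting the dough ends at 2:50 PM + 345 min = 8:35 PM.
Preheating the oven starts at 8:35 PM − 587 min = 10:48 AM.
Preheating the oven ends at 10:48 AM + 135 min = 1:03 PM.
Resting the dough starts at 1:03 PM + 437 min = 8:20 PM.
Cooling is bounded by resting the dough, so the earliest it can start is 8:20 PM.

8:20 PM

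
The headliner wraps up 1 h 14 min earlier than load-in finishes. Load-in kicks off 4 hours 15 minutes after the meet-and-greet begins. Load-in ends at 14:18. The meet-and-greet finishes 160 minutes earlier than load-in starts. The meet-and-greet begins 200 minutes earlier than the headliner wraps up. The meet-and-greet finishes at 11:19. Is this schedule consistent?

Yes

The headliner ends at 14:18 − 74 min = 13:04.
The meet-and-greet starts at 13:04 − 200 min = 09:44.
Load-in starts at 09:44 + 255 min = 13:59.
The meet-and-greet ends at 13:59 − 160 min = 11:19.
That matches the stated 11:19, so the schedule is consistent.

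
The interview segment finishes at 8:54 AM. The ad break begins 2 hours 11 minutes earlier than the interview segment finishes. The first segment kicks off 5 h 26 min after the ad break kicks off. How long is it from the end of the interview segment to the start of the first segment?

The ad break starts at 8:54 AM − 131 min = 6:43 AM.
The first segment starts at 6:43 AM + 326 min = 12:09 PM.
From 8:54 AM to 12:09 PM is 3 hours 15 minutes.

3 hours 15 minutes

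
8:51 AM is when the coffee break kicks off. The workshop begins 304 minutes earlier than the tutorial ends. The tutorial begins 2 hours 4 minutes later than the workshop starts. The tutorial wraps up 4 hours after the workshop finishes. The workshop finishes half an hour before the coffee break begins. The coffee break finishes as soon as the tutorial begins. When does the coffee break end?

The workshop ends at 8:51 AM − 30 min = 8:21 AM.
The tutorial ends at 8:21 AM + 240 min = 12:21 PM.
The workshop starts at 12:21 PM − 304 min = 7:17 AM.
The tutorial starts at 7:17 AM + 124 min = 9:21 AM.
So the coffee break ends at 9:21 AM.

9:21 AM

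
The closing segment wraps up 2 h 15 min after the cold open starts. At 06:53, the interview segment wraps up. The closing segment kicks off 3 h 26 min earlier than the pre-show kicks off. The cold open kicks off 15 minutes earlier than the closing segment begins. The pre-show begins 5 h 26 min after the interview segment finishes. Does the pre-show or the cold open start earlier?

the cold open

The pre-show starts at 06:53 + 326 min = 12:19.
The closing segment starts at 12:19 − 206 min = 08:53.
The cold open starts at 08:53 − 15 min = 08:38.
The pre-show starts at 12:19 and the cold open starts at 08:38, so the cold open is first.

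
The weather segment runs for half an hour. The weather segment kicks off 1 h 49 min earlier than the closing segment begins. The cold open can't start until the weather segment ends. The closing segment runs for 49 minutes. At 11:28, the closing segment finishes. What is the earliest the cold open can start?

The closing segment starts at 11:28 − 49 min = 10:39.
The weather segment starts at 10:39 − 109 min = 08:50.
The weather segment ends at 08:50 + 30 min = 09:20.
The cold open is bounded by the weather segment, so the earliest it can start is 09:20.

09:20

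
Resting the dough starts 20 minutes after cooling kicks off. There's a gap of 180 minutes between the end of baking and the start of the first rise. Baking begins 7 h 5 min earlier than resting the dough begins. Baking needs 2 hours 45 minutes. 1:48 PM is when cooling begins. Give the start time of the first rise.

Resting the dough starts at 1:48 PM + 20 min = 2:08 PM.
Baking starts at 2:08 PM − 425 min = 7:03 AM.
Baking ends at 7:03 AM + 165 min = 9:48 AM.
The first rise starts at 9:48 AM + 180 min = 12:48 PM.

12:48 PM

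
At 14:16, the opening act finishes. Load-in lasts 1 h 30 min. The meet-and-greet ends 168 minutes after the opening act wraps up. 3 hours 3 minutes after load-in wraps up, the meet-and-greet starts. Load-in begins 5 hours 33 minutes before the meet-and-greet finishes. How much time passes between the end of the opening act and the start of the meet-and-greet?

1 hour 48 minutes

The meet-and-greet ends at 14:16 + 168 min = 17:04.
Load-in starts at 17:04 − 333 min = 11:31.
Load-in ends at 11:31 + 90 min = 13:01.
The meet-and-greet starts at 13:01 + 183 min = 16:04.
From 14:16 to 16:04 is 1 hour 48 minutes.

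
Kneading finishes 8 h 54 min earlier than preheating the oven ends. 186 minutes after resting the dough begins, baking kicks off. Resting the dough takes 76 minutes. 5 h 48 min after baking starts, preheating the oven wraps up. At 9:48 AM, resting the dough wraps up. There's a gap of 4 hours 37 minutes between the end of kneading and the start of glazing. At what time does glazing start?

Resting the dough starts at 9:48 AM − 76 min = 8:32 AM.
Baking starts at 8:32 AM + 186 min = 11:38 AM.
Preheating the oven ends at 11:38 AM + 348 min = 5:26 PM.
Kneading ends at 5:26 PM − 534 min = 8:32 AM.
Glazing starts at 8:32 AM + 277 min = 1:09 PM.

1:09 PM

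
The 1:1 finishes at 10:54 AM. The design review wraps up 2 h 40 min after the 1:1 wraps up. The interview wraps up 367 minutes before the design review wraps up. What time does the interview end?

7:27 AM

The design review ends at 10:54 AM + 160 min = 1:34 PM.
The interview ends at 1:34 PM − 367 min = 7:27 AM.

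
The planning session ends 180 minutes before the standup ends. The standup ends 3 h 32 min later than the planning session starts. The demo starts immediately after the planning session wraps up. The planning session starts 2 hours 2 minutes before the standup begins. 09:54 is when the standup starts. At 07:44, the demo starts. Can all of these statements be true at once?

The planning session starts at 09:54 − 122 min = 07:52.
The standup ends at 07:52 + 212 min = 11:24.
The planning session ends at 11:24 − 180 min = 08:24.
So the demo starts at 08:24.
But the demo is also said to start at 07:44 — a 40-minute conflict.

No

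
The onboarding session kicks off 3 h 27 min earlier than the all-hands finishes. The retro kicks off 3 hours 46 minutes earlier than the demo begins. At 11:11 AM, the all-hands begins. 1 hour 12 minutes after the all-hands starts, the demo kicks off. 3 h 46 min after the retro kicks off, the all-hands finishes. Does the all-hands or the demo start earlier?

The demo starts at 11:11 AM + 72 min = 12:23 PM.
The all-hands starts at 11:11 AM and the demo starts at 12:23 PM, so the all-hands is first.

the all-hands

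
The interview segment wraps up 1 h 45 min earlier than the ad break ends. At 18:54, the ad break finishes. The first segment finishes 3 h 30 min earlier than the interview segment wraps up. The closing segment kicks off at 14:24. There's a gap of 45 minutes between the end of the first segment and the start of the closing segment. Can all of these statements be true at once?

Yes

The interview segment ends at 18:54 − 105 min = 17:09.
The first segment ends at 17:09 − 210 min = 13:39.
The closing segment starts at 13:39 + 45 min = 14:24.
That matches the stated 14:24, so the schedule is consistent.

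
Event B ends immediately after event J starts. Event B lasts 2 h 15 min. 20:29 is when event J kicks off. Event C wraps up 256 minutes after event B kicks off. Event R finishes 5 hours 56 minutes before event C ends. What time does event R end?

16:34

Event B ends at 20:29.
Event B starts at 20:29 − 135 min = 18:14.
Event C ends at 18:14 + 256 min = 22:30.
Event R ends at 22:30 − 356 min = 16:34.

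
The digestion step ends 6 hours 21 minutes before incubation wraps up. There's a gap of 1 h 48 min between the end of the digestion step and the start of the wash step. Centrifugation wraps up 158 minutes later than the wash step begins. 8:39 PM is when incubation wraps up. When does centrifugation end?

6:44 PM

The digestion step ends at 8:39 PM − 381 min = 2:18 PM.
The wash step starts at 2:18 PM + 108 min = 4:06 PM.
Centrifugation ends at 4:06 PM + 158 min = 6:44 PM.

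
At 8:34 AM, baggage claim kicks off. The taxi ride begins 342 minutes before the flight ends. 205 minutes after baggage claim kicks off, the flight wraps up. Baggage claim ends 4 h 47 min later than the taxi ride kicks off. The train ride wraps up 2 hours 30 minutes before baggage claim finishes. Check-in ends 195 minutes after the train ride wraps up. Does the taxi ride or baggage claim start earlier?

The flight ends at 8:34 AM + 205 min = 11:59 AM.
The taxi ride starts at 11:59 AM − 342 min = 6:17 AM.
The taxi ride starts at 6:17 AM and baggage claim starts at 8:34 AM, so the taxi ride is first.

the taxi ride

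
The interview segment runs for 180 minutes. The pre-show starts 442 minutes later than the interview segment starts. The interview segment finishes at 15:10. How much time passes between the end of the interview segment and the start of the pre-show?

The interview segment starts at 15:10 − 180 min = 12:10.
The pre-show starts at 12:10 + 442 min = 19:32.
From 15:10 to 19:32 is 4 h 22 min.

4 h 22 min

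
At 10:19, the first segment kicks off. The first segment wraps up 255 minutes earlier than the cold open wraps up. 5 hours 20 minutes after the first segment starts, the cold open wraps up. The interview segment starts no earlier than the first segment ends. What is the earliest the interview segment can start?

11:24

The cold open ends at 10:19 + 320 min = 15:39.
The first segment ends at 15:39 − 255 min = 11:24.
The interview segment is bounded by the first segment, so the earliest it can start is 11:24.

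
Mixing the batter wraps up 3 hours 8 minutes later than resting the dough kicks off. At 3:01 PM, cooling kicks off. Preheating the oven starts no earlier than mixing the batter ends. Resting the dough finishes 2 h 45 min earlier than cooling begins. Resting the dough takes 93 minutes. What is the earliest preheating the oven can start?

1:51 PM

Resting the dough ends at 3:01 PM − 165 min = 12:16 PM.
Resting the dough starts at 12:16 PM − 93 min = 10:43 AM.
Mixing the batter ends at 10:43 AM + 188 min = 1:51 PM.
Preheating the oven is bounded by mixing the batter, so the earliest it can start is 1:51 PM.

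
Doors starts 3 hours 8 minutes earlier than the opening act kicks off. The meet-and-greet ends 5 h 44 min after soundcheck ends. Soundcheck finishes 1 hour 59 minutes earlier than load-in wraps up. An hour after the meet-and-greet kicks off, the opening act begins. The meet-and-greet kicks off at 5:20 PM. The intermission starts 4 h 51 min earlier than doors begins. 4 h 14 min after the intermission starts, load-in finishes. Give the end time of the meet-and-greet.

The opening act starts at 5:20 PM + 60 min = 6:20 PM.
Doors starts at 6:20 PM − 188 min = 3:12 PM.
The intermission starts at 3:12 PM − 291 min = 10:21 AM.
Load-in ends at 10:21 AM + 254 min = 2:35 PM.
Soundcheck ends at 2:35 PM − 119 min = 12:36 PM.
The meet-and-greet ends at 12:36 PM + 344 min = 6:20 PM.

6:20 PM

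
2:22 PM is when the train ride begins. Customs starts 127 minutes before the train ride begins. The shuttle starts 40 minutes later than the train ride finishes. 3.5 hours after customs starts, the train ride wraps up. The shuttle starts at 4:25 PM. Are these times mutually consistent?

Yes

Customs starts at 2:22 PM − 127 min = 12:15 PM.
The train ride ends at 12:15 PM + 210 min = 3:45 PM.
The shuttle starts at 3:45 PM + 40 min = 4:25 PM.
That matches the stated 4:25 PM, so the schedule is consistent.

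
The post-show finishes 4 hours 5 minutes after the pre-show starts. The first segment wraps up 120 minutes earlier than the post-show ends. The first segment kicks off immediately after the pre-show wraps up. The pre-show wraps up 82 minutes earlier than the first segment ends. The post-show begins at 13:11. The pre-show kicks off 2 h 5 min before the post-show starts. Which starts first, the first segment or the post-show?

The pre-show starts at 13:11 − 125 min = 11:06.
The post-show ends at 11:06 + 245 min = 15:11.
The first segment ends at 15:11 − 120 min = 13:11.
The pre-show ends at 13:11 − 82 min = 11:49.
So the first segment starts at 11:49.
The first segment starts at 11:49 and the post-show starts at 13:11, so the first segment is first.

the first segment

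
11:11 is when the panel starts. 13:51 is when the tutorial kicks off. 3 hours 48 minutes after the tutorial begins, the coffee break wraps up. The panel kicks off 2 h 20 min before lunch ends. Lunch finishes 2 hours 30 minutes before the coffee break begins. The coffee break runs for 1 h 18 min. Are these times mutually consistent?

The coffee break ends at 13:51 + 228 min = 17:39.
The coffee break starts at 17:39 − 78 min = 16:21.
Lunch ends at 16:21 − 150 min = 13:51.
The panel starts at 13:51 − 140 min = 11:31.
But the panel is also said to start at 11:11 — a 20-minute conflict.

No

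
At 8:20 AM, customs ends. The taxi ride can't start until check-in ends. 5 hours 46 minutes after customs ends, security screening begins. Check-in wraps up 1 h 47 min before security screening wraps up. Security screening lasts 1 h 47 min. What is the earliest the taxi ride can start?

Security screening starts at 8:20 AM + 346 min = 2:06 PM.
Security screening ends at 2:06 PM + 107 min = 3:53 PM.
Check-in ends at 3:53 PM − 107 min = 2:06 PM.
The taxi ride is bounded by check-in, so the earliest it can start is 2:06 PM.

2:06 PM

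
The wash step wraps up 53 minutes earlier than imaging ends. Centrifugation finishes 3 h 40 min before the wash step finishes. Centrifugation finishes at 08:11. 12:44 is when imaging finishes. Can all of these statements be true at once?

The wash step ends at 12:44 − 53 min = 11:51.
Centrifugation ends at 11:51 − 220 min = 08:11.
That matches the stated 08:11, so the schedule is consistent.

Yes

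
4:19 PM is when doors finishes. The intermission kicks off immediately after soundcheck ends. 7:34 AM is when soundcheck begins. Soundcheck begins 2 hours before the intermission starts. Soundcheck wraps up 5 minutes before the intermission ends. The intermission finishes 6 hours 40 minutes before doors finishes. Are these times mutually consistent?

Yes

The intermission ends at 4:19 PM − 400 min = 9:39 AM.
Soundcheck ends at 9:39 AM − 5 min = 9:34 AM.
So the intermission starts at 9:34 AM.
Soundcheck starts at 9:34 AM − 120 min = 7:34 AM.
That matches the stated 7:34 AM, so the schedule is consistent.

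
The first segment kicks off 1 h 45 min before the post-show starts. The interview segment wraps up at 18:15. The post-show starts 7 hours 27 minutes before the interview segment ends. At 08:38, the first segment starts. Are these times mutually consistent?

The post-show starts at 18:15 − 447 min = 10:48.
The first segment starts at 10:48 − 105 min = 09:03.
But the first segment is also said to start at 08:38 — a 25-minute conflict.

No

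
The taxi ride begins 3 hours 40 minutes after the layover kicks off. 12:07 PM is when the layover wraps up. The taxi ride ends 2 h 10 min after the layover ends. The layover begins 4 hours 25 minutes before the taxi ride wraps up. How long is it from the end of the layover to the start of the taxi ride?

1 hour 25 minutes

The taxi ride ends at 12:07 PM + 130 min = 2:17 PM.
The layover starts at 2:17 PM − 265 min = 9:52 AM.
The taxi ride starts at 9:52 AM + 220 min = 1:32 PM.
From 12:07 PM to 1:32 PM is 1 hour 25 minutes.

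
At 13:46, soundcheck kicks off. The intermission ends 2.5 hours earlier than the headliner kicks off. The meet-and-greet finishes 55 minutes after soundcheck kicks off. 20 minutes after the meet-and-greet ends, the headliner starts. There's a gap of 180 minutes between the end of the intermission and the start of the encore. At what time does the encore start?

The meet-and-greet ends at 13:46 + 55 min = 14:41.
The headliner starts at 14:41 + 20 min = 15:01.
The intermission ends at 15:01 − 150 min = 12:31.
The encore starts at 12:31 + 180 min = 15:31.

15:31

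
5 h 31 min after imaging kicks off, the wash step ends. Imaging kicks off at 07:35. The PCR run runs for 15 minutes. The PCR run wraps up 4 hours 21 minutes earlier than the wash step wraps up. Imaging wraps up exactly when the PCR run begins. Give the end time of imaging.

The wash step ends at 07:35 + 331 min = 13:06.
The PCR run ends at 13:06 − 261 min = 08:45.
The PCR run starts at 08:45 − 15 min = 08:30.
So imaging ends at 08:30.

08:30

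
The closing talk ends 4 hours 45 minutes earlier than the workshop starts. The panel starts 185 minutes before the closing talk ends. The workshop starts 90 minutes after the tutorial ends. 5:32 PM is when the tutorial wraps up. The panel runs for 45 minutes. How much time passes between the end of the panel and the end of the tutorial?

The workshop starts at 5:32 PM + 90 min = 7:02 PM.
The closing talk ends at 7:02 PM − 285 min = 2:17 PM.
The panel starts at 2:17 PM − 185 min = 11:12 AM.
The panel ends at 11:12 AM + 45 min = 11:57 AM.
From 11:57 AM to 5:32 PM is 335 minutes.

335 minutes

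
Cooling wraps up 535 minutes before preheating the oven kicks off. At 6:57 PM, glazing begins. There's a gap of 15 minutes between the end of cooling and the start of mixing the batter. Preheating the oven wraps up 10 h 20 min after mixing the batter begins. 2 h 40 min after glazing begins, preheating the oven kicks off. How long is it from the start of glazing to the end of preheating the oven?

Preheating the oven starts at 6:57 PM + 160 min = 9:37 PM.
Cooling ends at 9:37 PM − 535 min = 12:42 PM.
Mixing the batter starts at 12:42 PM + 15 min = 12:57 PM.
Preheating the oven ends at 12:57 PM + 620 min = 11:17 PM.
From 6:57 PM to 11:17 PM is 4 h 20 min.

4 h 20 min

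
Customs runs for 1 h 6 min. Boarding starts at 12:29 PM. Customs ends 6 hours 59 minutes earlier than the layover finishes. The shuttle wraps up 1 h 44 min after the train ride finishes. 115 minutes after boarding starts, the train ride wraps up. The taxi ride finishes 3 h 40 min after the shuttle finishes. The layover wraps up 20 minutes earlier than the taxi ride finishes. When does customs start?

The train ride ends at 12:29 PM + 115 min = 2:24 PM.
The shuttle ends at 2:24 PM + 104 min = 4:08 PM.
The taxi ride ends at 4:08 PM + 220 min = 7:48 PM.
The layover ends at 7:48 PM − 20 min = 7:28 PM.
Customs ends at 7:28 PM − 419 min = 12:29 PM.
Customs starts at 12:29 PM − 66 min = 11:23 AM.

11:23 AM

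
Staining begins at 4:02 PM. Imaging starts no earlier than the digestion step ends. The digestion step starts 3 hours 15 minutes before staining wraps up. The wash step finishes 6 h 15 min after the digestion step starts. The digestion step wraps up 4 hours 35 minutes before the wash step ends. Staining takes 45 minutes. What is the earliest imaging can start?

Staining ends at 4:02 PM + 45 min = 4:47 PM.
The digestion step starts at 4:47 PM − 195 min = 1:32 PM.
The wash step ends at 1:32 PM + 375 min = 7:47 PM.
The digestion step ends at 7:47 PM − 275 min = 3:12 PM.
Imaging is bounded by the digestion step, so the earliest it can start is 3:12 PM.

3:12 PM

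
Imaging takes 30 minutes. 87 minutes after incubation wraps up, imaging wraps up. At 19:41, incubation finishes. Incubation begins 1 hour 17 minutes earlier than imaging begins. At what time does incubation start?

19:21

Imaging ends at 19:41 + 87 min = 21:08.
Imaging starts at 21:08 − 30 min = 20:38.
Incubation starts at 20:38 − 77 min = 19:21.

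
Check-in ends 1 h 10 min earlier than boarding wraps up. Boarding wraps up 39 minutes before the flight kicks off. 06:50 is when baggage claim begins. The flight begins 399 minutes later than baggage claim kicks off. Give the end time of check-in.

11:40

The flight starts at 06:50 + 399 min = 13:29.
Boarding ends at 13:29 − 39 min = 12:50.
Check-in ends at 12:50 − 70 min = 11:40.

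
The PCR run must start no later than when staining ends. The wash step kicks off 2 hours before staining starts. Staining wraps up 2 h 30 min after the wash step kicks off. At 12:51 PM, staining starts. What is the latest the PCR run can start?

The wash step starts at 12:51 PM − 120 min = 10:51 AM.
Staining ends at 10:51 AM + 150 min = 1:21 PM.
The PCR run is bounded by staining, so the latest it can start is 1:21 PM.

1:21 PM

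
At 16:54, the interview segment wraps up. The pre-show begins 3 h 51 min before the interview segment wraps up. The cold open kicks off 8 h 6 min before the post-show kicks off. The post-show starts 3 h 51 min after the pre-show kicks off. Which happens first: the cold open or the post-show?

The pre-show starts at 16:54 − 231 min = 13:03.
The post-show starts at 13:03 + 231 min = 16:54.
The cold open starts at 16:54 − 486 min = 08:48.
The cold open starts at 08:48 and the post-show starts at 16:54, so the cold open is first.

the cold open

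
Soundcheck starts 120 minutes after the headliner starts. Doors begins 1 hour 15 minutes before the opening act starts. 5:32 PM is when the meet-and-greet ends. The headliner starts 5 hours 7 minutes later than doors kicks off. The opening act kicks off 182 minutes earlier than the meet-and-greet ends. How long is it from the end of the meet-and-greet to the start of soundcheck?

2 hours 50 minutes

The opening act starts at 5:32 PM − 182 min = 2:30 PM.
Doors starts at 2:30 PM − 75 min = 1:15 PM.
The headliner starts at 1:15 PM + 307 min = 6:22 PM.
Soundcheck starts at 6:22 PM + 120 min = 8:22 PM.
From 5:32 PM to 8:22 PM is 2 hours 50 minutes.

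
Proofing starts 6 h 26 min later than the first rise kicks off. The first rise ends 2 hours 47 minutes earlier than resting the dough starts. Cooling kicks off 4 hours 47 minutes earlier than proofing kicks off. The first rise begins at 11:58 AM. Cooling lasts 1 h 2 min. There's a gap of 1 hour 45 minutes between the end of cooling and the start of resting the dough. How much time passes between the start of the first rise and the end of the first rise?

Proofing starts at 11:58 AM + 386 min = 6:24 PM.
Cooling starts at 6:24 PM − 287 min = 1:37 PM.
Cooling ends at 1:37 PM + 62 min = 2:39 PM.
Resting the dough starts at 2:39 PM + 105 min = 4:24 PM.
The first rise ends at 4:24 PM − 167 min = 1:37 PM.
From 11:58 AM to 1:37 PM is 99 minutes.

99 minutes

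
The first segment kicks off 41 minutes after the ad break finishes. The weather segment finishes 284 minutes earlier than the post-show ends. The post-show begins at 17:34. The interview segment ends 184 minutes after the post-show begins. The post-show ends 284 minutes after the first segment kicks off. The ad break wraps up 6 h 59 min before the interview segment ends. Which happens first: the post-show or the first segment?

the first segment

The interview segment ends at 17:34 + 184 min = 20:38.
The ad break ends at 20:38 − 419 min = 13:39.
The first segment starts at 13:39 + 41 min = 14:20.
The post-show starts at 17:34 and the first segment starts at 14:20, so the first segment is first.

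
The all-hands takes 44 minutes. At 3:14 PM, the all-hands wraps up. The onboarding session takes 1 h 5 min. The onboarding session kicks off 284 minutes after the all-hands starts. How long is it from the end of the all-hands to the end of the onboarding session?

The all-hands starts at 3:14 PM − 44 min = 2:30 PM.
The onboarding session starts at 2:30 PM + 284 min = 7:14 PM.
The onboarding session ends at 7:14 PM + 65 min = 8:19 PM.
From 3:14 PM to 8:19 PM is 305 minutes.

305 minutes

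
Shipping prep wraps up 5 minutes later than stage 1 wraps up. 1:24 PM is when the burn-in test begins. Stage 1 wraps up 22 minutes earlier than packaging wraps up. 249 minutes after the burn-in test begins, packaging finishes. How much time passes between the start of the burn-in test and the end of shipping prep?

232 minutes

Packaging ends at 1:24 PM + 249 min = 5:33 PM.
Stage 1 ends at 5:33 PM − 22 min = 5:11 PM.
Shipping prep ends at 5:11 PM + 5 min = 5:16 PM.
From 1:24 PM to 5:16 PM is 232 minutes.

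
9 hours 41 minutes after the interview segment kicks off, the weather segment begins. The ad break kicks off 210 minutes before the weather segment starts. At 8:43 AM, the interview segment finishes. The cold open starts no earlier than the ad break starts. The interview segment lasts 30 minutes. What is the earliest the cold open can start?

The interview segment starts at 8:43 AM − 30 min = 8:13 AM.
The weather segment starts at 8:13 AM + 581 min = 5:54 PM.
The ad break starts at 5:54 PM − 210 min = 2:24 PM.
The cold open is bounded by the ad break, so the earliest it can start is 2:24 PM.

2:24 PM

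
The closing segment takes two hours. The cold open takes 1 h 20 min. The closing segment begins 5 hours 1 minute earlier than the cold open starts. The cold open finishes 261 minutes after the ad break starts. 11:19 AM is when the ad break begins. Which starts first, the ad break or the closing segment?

the closing segment

The cold open ends at 11:19 AM + 261 min = 3:40 PM.
The cold open starts at 3:40 PM − 80 min = 2:20 PM.
The closing segment starts at 2:20 PM − 301 min = 9:19 AM.
The ad break starts at 11:19 AM and the closing segment starts at 9:19 AM, so the closing segment is first.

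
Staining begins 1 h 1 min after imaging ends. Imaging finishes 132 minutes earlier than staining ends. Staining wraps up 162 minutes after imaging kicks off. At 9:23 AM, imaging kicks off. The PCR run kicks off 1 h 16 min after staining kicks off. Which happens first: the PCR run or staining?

Staining ends at 9:23 AM + 162 min = 12:05 PM.
Imaging ends at 12:05 PM − 132 min = 9:53 AM.
Staining starts at 9:53 AM + 61 min = 10:54 AM.
The PCR run starts at 10:54 AM + 76 min = 12:10 PM.
The PCR run starts at 12:10 PM and staining starts at 10:54 AM, so staining is first.

staining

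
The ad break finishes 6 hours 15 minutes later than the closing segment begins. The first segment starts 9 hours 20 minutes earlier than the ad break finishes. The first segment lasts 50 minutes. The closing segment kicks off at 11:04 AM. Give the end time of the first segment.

8:49 AM

The ad break ends at 11:04 AM + 375 min = 5:19 PM.
The first segment starts at 5:19 PM − 560 min = 7:59 AM.
The first segment ends at 7:59 AM + 50 min = 8:49 AM.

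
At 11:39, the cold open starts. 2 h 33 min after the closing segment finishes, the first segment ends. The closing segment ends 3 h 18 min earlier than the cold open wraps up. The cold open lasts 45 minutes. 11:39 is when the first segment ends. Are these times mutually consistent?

The cold open ends at 11:39 + 45 min = 12:24.
The closing segment ends at 12:24 − 198 min = 09:06.
The first segment ends at 09:06 + 153 min = 11:39.
That matches the stated 11:39, so the schedule is consistent.

Yes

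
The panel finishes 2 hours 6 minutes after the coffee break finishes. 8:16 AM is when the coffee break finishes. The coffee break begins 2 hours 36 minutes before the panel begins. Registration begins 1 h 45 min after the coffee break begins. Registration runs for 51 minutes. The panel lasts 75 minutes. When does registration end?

9:07 AM

The panel ends at 8:16 AM + 126 min = 10:22 AM.
The panel starts at 10:22 AM − 75 min = 9:07 AM.
The coffee break starts at 9:07 AM − 156 min = 6:31 AM.
Registration starts at 6:31 AM + 105 min = 8:16 AM.
Registration ends at 8:16 AM + 51 min = 9:07 AM.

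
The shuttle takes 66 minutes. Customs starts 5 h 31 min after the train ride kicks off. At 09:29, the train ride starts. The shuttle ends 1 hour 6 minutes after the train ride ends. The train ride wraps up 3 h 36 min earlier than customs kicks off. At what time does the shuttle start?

11:24

Customs starts at 09:29 + 331 min = 15:00.
The train ride ends at 15:00 − 216 min = 11:24.
The shuttle ends at 11:24 + 66 min = 12:30.
The shuttle starts at 12:30 − 66 min = 11:24.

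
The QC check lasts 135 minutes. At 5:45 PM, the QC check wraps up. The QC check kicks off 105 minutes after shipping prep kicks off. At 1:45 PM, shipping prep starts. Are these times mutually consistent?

The QC check starts at 1:45 PM + 105 min = 3:30 PM.
The QC check ends at 3:30 PM + 135 min = 5:45 PM.
That matches the stated 5:45 PM, so the schedule is consistent.

Yes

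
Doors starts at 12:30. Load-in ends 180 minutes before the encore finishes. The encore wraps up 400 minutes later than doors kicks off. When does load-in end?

The encore ends at 12:30 + 400 min = 19:10.
Load-in ends at 19:10 − 180 min = 16:10.

16:10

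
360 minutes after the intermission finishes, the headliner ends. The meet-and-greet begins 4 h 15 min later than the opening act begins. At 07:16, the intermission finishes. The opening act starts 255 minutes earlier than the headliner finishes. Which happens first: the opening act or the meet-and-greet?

the opening act

The headliner ends at 07:16 + 360 min = 13:16.
The opening act starts at 13:16 − 255 min = 09:01.
The meet-and-greet starts at 09:01 + 255 min = 13:16.
The opening act starts at 09:01 and the meet-and-greet starts at 13:16, so the opening act is first.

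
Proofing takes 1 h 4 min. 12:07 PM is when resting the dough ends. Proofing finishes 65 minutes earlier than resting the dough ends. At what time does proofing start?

Proofing ends at 12:07 PM − 65 min = 11:02 AM.
Proofing starts at 11:02 AM − 64 min = 9:58 AM.

9:58 AM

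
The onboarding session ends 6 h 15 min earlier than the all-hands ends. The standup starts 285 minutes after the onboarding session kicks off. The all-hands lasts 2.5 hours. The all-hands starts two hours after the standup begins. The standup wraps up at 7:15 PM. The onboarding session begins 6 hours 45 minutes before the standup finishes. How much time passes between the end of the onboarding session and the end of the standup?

The onboarding session starts at 7:15 PM − 405 min = 12:30 PM.
The standup starts at 12:30 PM + 285 min = 5:15 PM.
The all-hands starts at 5:15 PM + 120 min = 7:15 PM.
The all-hands ends at 7:15 PM + 150 min = 9:45 PM.
The onboarding session ends at 9:45 PM − 375 min = 3:30 PM.
From 3:30 PM to 7:15 PM is 3 hours 45 minutes.

3 hours 45 minutes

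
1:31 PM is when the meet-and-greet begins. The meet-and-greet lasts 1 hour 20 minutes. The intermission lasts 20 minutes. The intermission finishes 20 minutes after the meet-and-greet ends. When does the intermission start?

2:51 PM

The meet-and-greet ends at 1:31 PM + 80 min = 2:51 PM.
The intermission ends at 2:51 PM + 20 min = 3:11 PM.
The intermission starts at 3:11 PM − 20 min = 2:51 PM.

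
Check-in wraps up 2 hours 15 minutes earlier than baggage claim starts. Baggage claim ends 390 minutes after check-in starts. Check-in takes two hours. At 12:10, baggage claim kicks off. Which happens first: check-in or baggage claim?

Check-in ends at 12:10 − 135 min = 09:55.
Check-in starts at 09:55 − 120 min = 07:55.
Check-in starts at 07:55 and baggage claim starts at 12:10, so check-in is first.

check-in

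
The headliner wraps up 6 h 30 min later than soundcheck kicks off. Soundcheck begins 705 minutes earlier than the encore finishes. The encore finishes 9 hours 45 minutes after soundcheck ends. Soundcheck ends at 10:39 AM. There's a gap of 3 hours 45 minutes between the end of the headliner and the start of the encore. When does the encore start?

The encore ends at 10:39 AM + 585 min = 8:24 PM.
Soundcheck starts at 8:24 PM − 705 min = 8:39 AM.
The headliner ends at 8:39 AM + 390 min = 3:09 PM.
The encore starts at 3:09 PM + 225 min = 6:54 PM.

6:54 PM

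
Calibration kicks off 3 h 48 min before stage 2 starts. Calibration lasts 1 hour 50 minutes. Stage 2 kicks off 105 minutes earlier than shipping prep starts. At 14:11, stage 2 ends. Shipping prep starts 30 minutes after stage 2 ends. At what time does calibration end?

Shipping prep starts at 14:11 + 30 min = 14:41.
Stage 2 starts at 14:41 − 105 min = 12:56.
Calibration starts at 12:56 − 228 min = 09:08.
Calibration ends at 09:08 + 110 min = 10:58.

10:58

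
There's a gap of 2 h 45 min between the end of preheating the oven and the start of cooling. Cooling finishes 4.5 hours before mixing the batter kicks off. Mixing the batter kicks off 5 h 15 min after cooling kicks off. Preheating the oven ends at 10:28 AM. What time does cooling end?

Cooling starts at 10:28 AM + 165 min = 1:13 PM.
Mixing the batter starts at 1:13 PM + 315 min = 6:28 PM.
Cooling ends at 6:28 PM − 270 min = 1:58 PM.

1:58 PM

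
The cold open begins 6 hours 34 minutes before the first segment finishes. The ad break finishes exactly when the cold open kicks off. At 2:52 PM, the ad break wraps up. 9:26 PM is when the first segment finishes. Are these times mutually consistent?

The cold open starts at 9:26 PM − 394 min = 2:52 PM.
So the ad break ends at 2:52 PM.
That matches the stated 2:52 PM, so the schedule is consistent.

Yes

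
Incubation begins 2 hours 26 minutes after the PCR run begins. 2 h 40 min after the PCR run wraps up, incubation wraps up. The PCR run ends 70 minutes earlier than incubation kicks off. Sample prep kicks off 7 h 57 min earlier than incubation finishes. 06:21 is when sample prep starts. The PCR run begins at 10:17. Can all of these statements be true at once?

Incubation starts at 10:17 + 146 min = 12:43.
The PCR run ends at 12:43 − 70 min = 11:33.
Incubation ends at 11:33 + 160 min = 14:13.
Sample prep starts at 14:13 − 477 min = 06:16.
But sample prep is also said to start at 06:21 — a 5-minute conflict.

No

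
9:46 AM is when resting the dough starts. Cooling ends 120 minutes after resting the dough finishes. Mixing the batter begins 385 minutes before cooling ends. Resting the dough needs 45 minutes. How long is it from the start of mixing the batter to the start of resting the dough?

3 h 40 min

Resting the dough ends at 9:46 AM + 45 min = 10:31 AM.
Cooling ends at 10:31 AM + 120 min = 12:31 PM.
Mixing the batter starts at 12:31 PM − 385 min = 6:06 AM.
From 6:06 AM to 9:46 AM is 3 h 40 min.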